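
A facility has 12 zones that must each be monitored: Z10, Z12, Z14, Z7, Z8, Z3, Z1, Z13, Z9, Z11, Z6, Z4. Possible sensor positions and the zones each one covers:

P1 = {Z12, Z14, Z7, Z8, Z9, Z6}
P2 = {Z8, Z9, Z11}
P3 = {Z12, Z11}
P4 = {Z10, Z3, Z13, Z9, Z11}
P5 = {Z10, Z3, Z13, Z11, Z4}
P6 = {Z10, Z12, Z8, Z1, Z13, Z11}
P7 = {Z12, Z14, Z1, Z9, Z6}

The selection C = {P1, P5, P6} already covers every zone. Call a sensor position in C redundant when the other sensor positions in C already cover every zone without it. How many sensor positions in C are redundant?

Drop P1: Z14, Z7, Z9, Z6 uncovered — not redundant.
Drop P5: Z3, Z4 uncovered — not redundant.
Drop P6: Z1 uncovered — not redundant.
None of the sensor positions in C is redundant.

0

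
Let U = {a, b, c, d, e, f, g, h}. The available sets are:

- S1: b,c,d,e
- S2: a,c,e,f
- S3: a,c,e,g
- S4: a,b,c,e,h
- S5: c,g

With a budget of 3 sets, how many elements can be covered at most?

Choosing S1, S2, S3 covers {a, b, c, d, e, f, g} — 7 elements.
No choice of 3 sets does better; here h is left uncovered.

7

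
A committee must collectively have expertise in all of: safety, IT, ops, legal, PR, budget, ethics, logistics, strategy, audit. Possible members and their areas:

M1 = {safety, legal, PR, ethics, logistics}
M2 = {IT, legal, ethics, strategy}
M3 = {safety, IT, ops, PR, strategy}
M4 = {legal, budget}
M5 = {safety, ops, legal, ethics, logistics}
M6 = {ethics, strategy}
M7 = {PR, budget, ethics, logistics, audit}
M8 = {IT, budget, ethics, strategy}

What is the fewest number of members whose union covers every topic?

3

M1, M3, M7 together cover {safety, IT, ops, legal, PR, budget, ethics, logistics, strategy, audit} — every topic.
No 2 of the 8 members cover everything (all 28 pairs fall short), so 3 is minimum.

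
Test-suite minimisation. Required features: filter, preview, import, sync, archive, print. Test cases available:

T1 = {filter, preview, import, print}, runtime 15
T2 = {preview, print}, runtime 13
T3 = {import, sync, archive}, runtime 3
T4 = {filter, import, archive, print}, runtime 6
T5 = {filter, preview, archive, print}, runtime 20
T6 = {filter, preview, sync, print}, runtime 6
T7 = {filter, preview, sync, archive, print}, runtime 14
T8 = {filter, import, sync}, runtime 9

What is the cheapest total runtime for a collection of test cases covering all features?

T3, T6 cover every feature at runtime 3 + 6 = 9.
Any cover uses at least 2 test cases; among all covering selections none totals below 9.

9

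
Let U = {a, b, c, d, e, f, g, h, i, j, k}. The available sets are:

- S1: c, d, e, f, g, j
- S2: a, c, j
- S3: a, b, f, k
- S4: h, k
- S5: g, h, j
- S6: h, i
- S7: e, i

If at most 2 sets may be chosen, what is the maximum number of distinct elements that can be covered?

Choosing S1, S3 covers {a, b, c, d, e, f, g, j, k} — 9 elements.
No choice of 2 sets does better; here h, i are left uncovered.

9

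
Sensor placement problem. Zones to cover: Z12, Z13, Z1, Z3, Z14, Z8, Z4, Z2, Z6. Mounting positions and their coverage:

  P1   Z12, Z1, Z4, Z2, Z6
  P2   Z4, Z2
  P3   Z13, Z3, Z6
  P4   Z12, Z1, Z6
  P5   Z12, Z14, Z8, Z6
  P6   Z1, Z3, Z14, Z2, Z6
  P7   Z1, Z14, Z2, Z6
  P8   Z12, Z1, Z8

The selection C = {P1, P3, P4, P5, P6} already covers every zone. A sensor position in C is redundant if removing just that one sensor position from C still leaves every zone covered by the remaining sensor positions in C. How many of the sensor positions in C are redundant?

2

Drop P1: Z4 uncovered — not redundant.
Drop P3: Z13 uncovered — not redundant.
Drop P4: the rest still cover every zone — redundant.
Drop P5: Z8 uncovered — not redundant.
Drop P6: the rest still cover every zone — redundant.
2 redundant: P4, P6.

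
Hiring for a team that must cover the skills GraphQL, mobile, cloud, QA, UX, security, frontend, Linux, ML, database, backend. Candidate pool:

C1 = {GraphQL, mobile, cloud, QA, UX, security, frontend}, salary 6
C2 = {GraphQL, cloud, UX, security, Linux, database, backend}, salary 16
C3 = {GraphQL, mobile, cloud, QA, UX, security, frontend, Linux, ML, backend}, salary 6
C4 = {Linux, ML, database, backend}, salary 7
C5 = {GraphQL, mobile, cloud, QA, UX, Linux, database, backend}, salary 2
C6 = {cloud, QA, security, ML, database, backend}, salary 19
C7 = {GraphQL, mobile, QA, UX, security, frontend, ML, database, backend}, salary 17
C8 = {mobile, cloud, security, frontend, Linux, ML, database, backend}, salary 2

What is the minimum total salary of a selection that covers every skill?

C5, C8 cover every skill at salary 2 + 2 = 4.
Any cover uses at least 2 candidates; among all covering selections none totals below 4.

4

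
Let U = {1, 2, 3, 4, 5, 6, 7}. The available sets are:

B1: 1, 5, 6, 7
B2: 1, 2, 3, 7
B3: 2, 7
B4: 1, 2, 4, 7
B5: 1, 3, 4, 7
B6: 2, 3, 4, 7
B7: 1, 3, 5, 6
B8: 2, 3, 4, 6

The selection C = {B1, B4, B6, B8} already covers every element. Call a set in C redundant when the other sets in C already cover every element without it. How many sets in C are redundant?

3

Drop B1: 5 uncovered — not redundant.
Drop B4: the rest still cover every element — redundant.
Drop B6: the rest still cover every element — redundant.
Drop B8: the rest still cover every element — redundant.
3 redundant: B4, B6, B8.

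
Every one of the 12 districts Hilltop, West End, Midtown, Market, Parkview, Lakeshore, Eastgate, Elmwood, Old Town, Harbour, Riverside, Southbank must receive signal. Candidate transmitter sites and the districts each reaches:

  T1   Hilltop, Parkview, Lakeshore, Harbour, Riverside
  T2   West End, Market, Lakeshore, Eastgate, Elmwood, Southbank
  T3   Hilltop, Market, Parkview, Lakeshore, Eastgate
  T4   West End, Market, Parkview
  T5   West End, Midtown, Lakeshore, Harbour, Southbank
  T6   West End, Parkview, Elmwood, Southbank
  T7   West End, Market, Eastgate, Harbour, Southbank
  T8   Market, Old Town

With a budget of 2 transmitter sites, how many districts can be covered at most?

Choosing T1, T2 covers {Hilltop, West End, Market, Parkview, Lakeshore, Eastgate, Elmwood, Harbour, Riverside, Southbank} — 10 districts.
No choice of 2 transmitter sites does better; here Midtown, Old Town are left uncovered.

10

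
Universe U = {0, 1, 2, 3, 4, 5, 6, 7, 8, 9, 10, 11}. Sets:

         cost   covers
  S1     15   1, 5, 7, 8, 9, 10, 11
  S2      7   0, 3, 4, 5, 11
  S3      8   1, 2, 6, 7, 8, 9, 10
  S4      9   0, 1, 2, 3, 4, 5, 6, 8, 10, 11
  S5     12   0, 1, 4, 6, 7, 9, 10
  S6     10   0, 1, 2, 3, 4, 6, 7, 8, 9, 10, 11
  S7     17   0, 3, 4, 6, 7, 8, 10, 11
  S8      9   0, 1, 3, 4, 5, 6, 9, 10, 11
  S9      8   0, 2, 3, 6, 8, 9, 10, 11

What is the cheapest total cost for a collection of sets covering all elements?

15

S2, S3 cover every element at cost 7 + 8 = 15.
Any cover uses at least 2 sets; among all covering selections none totals below 15.
Greedy by coverage-per-cost would pick S4, S3 for 17 — worse than the optimum 15.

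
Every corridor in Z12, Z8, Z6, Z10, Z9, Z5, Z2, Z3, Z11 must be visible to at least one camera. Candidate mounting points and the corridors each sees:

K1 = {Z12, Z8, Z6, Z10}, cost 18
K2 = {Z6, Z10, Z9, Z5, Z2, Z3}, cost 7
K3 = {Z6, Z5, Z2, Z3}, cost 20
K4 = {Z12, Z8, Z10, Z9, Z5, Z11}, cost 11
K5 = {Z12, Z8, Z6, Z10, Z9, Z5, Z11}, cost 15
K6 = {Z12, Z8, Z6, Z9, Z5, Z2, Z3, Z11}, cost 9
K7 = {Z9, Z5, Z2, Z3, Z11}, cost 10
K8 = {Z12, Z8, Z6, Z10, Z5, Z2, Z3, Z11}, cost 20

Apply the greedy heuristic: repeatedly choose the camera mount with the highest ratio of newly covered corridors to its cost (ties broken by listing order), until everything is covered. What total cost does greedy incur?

16

Pick 1: K6 adds 8 new (Z12, Z8, Z6, Z9, Z5, Z2, Z3, Z11) at cost 9 (ratio 8/9).
Pick 2: K2 adds 1 new (Z10) at cost 7 (ratio 1/7).
Greedy total cost: 9 + 7 = 16.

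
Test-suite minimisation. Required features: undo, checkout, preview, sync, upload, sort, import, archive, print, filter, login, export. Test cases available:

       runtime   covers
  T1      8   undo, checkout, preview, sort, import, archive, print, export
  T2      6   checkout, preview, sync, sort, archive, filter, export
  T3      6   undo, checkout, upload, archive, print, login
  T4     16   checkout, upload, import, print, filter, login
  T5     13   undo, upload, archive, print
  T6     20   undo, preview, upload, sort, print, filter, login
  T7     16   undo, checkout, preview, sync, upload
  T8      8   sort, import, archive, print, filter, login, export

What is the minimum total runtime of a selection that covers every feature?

20

T1, T2, T3 cover every feature at runtime 8 + 6 + 6 = 20.
Any cover uses at least 2 test cases; among all covering selections none totals below 20.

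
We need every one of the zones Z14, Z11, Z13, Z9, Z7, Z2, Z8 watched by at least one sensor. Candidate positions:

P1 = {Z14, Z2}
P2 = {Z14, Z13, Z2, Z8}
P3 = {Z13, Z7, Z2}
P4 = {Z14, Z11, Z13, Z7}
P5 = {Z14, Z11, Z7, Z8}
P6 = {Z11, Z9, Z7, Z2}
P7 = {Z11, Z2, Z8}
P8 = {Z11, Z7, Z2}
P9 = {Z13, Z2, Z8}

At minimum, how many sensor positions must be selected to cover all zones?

2

P2, P6 together cover {Z14, Z11, Z13, Z9, Z7, Z2, Z8} — every zone.
No single sensor position contains all 7 zones, so 2 is optimal.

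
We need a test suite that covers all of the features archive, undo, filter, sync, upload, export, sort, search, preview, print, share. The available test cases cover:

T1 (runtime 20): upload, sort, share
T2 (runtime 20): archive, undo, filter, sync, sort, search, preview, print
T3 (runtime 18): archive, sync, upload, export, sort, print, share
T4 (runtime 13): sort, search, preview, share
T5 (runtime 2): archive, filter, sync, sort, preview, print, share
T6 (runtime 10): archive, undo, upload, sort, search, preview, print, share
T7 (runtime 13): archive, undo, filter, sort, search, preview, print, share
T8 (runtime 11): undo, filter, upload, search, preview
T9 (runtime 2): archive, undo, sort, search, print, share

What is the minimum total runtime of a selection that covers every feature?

22

T3, T5, T9 cover every feature at runtime 18 + 2 + 2 = 22.
Any cover uses at least 2 test cases; among all covering selections none totals below 22.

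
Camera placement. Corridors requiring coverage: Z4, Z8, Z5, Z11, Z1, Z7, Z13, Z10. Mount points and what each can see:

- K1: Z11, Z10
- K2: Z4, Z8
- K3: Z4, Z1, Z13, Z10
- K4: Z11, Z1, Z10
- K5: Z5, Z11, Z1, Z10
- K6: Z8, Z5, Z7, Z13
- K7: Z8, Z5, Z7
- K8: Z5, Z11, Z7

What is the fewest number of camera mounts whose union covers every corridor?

K1, K3, K6 together cover {Z4, Z8, Z5, Z11, Z1, Z7, Z13, Z10} — every corridor.
No 2 of the 8 camera mounts cover everything (all 28 pairs fall short), so 3 is minimum.

3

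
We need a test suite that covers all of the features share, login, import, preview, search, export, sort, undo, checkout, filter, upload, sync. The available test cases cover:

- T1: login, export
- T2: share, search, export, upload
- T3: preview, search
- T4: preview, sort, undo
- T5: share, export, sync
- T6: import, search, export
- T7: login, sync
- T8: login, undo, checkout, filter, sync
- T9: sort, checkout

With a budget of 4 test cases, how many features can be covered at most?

Choosing T2, T4, T6, T8 covers {share, login, import, preview, search, export, sort, undo, checkout, filter, upload, sync} — 12 features.
That is all 12 features.

12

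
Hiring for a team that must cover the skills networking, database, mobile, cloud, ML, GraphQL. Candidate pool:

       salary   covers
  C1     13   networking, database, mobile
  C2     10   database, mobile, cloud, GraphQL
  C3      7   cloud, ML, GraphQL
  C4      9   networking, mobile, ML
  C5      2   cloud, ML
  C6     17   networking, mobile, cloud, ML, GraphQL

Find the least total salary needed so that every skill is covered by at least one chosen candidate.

C2, C4 cover every skill at salary 10 + 9 = 19.
Any cover uses at least 2 candidates; among all covering selections none totals below 19.

19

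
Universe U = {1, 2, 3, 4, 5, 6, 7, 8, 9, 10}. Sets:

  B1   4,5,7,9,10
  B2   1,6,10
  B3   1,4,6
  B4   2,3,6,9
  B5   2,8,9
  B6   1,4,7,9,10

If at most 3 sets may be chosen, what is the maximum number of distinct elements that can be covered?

Choosing B1, B2, B4 covers {1, 2, 3, 4, 5, 6, 7, 9, 10} — 9 elements.
No choice of 3 sets does better; here 8 is left uncovered.

9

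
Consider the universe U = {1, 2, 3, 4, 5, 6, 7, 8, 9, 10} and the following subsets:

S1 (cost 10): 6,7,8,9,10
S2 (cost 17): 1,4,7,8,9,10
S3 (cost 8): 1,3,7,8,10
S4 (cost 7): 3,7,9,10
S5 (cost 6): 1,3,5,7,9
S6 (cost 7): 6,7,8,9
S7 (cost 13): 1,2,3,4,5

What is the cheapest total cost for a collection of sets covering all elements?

S1, S7 cover every element at cost 10 + 13 = 23.
Any cover uses at least 2 sets; among all covering selections none totals below 23.

23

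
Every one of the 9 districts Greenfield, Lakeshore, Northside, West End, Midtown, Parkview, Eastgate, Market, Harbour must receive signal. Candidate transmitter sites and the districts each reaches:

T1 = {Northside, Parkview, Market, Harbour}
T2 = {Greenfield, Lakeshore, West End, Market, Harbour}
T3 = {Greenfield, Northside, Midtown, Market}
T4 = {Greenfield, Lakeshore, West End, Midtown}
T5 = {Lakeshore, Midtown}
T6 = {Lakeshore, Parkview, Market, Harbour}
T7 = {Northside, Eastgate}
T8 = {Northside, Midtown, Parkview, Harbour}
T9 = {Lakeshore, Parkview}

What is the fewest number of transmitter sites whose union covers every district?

T1, T4, T7 together cover {Greenfield, Lakeshore, Northside, West End, Midtown, Parkview, Eastgate, Market, Harbour} — every district.
No 2 of the 9 transmitter sites cover everything (all 36 pairs fall short), so 3 is minimum.

3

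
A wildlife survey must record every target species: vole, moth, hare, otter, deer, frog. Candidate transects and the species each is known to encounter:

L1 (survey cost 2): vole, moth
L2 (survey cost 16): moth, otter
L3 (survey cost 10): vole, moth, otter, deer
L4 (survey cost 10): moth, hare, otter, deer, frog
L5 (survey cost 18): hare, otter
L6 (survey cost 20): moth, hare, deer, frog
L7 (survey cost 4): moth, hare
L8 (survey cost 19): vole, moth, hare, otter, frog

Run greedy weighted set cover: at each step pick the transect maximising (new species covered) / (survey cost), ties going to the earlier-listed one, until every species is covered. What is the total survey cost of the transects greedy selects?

12

Pick 1: L1 adds 2 new (vole, moth) at survey cost 2 (ratio 2/2).
Pick 2: L4 adds 4 new (hare, otter, deer, frog) at survey cost 10 (ratio 4/10).
Greedy total survey cost: 2 + 10 = 12.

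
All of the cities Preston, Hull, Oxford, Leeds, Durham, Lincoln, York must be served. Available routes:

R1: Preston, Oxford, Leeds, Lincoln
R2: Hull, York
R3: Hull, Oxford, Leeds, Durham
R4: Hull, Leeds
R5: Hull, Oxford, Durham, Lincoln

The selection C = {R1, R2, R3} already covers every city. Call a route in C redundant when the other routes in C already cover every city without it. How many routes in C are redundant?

Drop R1: Preston, Lincoln uncovered — not redundant.
Drop R2: York uncovered — not redundant.
Drop R3: Durham uncovered — not redundant.
None of the routes in C is redundant.

0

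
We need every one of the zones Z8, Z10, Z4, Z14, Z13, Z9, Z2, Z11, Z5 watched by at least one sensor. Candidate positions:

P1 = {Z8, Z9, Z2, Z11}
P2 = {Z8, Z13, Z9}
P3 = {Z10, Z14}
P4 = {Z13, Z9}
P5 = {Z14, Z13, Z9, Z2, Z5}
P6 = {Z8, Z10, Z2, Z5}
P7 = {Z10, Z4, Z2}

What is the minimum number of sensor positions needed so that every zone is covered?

P1, P5, P7 together cover {Z8, Z10, Z4, Z14, Z13, Z9, Z2, Z11, Z5} — every zone.
No 2 of the 7 sensor positions cover everything (all 21 pairs fall short), so 3 is minimum.

3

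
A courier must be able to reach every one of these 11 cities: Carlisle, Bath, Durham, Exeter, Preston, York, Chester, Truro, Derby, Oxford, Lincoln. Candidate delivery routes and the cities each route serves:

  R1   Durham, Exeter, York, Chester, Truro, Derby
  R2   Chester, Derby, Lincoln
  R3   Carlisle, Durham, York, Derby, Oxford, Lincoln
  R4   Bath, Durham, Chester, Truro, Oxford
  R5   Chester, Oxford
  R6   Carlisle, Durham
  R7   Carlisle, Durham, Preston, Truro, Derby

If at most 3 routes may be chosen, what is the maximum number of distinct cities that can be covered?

Choosing R1, R3, R4 covers {Carlisle, Bath, Durham, Exeter, York, Chester, Truro, Derby, Oxford, Lincoln} — 10 cities.
No choice of 3 routes does better; here Preston is left uncovered.

10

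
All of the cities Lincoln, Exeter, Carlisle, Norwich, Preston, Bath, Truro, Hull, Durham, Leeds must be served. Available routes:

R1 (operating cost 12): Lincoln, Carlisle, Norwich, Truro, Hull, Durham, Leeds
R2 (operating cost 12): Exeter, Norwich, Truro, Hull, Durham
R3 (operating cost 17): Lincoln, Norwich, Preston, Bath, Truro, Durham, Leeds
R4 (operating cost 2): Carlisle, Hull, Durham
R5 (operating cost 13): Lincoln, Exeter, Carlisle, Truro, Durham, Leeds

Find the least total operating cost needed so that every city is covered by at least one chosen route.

R2, R3, R4 cover every city at operating cost 12 + 17 + 2 = 31.
Any cover uses at least 3 routes; among all covering selections none totals below 31.

31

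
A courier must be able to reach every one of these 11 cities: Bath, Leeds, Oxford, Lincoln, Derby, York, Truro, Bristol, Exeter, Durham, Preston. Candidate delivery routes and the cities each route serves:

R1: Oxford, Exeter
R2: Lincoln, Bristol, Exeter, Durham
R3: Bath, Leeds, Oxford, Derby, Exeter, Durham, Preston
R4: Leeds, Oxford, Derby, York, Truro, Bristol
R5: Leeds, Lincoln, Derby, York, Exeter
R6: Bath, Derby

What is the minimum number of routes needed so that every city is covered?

3

R2, R3, R4 together cover {Bath, Leeds, Oxford, Lincoln, Derby, York, Truro, Bristol, Exeter, Durham, Preston} — every city.
No 2 of the 6 routes cover everything (all 15 pairs fall short), so 3 is minimum.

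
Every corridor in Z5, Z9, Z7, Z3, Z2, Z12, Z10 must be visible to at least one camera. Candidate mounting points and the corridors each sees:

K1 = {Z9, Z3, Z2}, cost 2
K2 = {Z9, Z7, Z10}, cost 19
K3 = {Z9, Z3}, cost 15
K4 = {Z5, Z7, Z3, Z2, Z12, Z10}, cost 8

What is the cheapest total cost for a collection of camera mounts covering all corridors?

10

K1, K4 cover every corridor at cost 2 + 8 = 10.
Any cover uses at least 2 camera mounts; among all covering selections none totals below 10.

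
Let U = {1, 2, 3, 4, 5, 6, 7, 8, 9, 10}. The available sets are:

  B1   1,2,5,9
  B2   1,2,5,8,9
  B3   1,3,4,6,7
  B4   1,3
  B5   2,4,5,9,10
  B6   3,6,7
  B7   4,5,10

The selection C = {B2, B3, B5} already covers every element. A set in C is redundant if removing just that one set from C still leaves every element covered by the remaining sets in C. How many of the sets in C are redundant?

Drop B2: 8 uncovered — not redundant.
Drop B3: 3, 6, 7 uncovered — not redundant.
Drop B5: 10 uncovered — not redundant.
None of the sets in C is redundant.

0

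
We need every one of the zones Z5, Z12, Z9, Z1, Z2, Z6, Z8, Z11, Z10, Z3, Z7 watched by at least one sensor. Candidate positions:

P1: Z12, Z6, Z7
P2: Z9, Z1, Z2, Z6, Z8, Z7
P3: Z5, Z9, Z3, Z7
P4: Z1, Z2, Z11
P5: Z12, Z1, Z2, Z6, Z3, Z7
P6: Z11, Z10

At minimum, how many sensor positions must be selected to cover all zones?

4

P1, P2, P3, P6 together cover {Z5, Z12, Z9, Z1, Z2, Z6, Z8, Z11, Z10, Z3, Z7} — every zone.
No 3 of the 6 sensor positions cover everything (all 20 triples fall short), so 4 is minimum.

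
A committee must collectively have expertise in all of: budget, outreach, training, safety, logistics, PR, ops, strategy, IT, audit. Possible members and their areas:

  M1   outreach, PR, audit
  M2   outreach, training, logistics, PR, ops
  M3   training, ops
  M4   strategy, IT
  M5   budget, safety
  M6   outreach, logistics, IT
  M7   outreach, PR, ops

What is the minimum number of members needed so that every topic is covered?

4

M1, M2, M4, M5 together cover {budget, outreach, training, safety, logistics, PR, ops, strategy, IT, audit} — every topic.
No 3 of the 7 members cover everything (all 35 triples fall short), so 4 is minimum.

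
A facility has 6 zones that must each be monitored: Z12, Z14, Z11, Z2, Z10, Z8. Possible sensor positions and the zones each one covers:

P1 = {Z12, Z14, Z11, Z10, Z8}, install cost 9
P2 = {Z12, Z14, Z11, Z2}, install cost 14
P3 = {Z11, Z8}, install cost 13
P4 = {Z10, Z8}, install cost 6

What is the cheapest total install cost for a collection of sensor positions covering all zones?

P2, P4 cover every zone at install cost 14 + 6 = 20.
Any cover uses at least 2 sensor positions; among all covering selections none totals below 20.
Greedy by coverage-per-install cost would pick P1, P2 for 23 — worse than the optimum 20.

20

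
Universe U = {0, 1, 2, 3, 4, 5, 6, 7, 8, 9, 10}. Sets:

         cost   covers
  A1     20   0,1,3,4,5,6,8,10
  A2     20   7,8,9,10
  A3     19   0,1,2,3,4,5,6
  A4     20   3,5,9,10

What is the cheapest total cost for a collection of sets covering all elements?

A2, A3 cover every element at cost 20 + 19 = 39.
Any cover uses at least 2 sets; among all covering selections none totals below 39.

39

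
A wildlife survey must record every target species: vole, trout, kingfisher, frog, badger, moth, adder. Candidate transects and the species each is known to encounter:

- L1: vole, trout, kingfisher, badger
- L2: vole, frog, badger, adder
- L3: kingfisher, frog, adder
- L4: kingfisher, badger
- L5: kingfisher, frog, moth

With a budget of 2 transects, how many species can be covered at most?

Choosing L1, L2 covers {vole, trout, kingfisher, frog, badger, adder} — 6 species.
No choice of 2 transects does better; here moth is left uncovered.

6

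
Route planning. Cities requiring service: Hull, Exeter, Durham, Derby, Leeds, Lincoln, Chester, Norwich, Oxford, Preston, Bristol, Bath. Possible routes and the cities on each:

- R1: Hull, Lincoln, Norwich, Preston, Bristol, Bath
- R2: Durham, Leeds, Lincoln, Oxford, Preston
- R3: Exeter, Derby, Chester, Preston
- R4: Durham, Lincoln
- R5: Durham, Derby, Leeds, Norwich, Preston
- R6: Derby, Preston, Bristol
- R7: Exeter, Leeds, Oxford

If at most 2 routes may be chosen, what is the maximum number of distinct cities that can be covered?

9

Choosing R1, R2 covers {Hull, Durham, Leeds, Lincoln, Norwich, Oxford, Preston, Bristol, Bath} — 9 cities.
No choice of 2 routes does better; here Exeter, Derby, Chester are left uncovered.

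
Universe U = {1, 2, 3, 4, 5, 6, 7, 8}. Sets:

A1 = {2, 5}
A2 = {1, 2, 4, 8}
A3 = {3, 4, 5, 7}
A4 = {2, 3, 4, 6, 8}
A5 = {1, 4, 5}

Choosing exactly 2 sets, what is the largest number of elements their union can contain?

Choosing A2, A3 covers {1, 2, 3, 4, 5, 7, 8} — 7 elements.
No choice of 2 sets does better; here 6 is left uncovered.

7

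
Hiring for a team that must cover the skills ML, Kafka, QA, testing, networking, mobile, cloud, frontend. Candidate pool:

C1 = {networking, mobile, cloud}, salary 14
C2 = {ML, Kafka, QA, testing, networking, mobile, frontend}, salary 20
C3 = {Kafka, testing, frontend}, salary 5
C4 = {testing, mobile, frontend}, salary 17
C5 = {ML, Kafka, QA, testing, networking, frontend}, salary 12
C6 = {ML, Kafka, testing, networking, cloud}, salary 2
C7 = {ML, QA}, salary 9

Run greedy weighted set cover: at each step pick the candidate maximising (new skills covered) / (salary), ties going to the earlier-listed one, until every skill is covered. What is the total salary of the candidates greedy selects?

Pick 1: C6 adds 5 new (ML, Kafka, testing, networking, cloud) at salary 2 (ratio 5/2).
Pick 2: C3 adds 1 new (frontend) at salary 5 (ratio 1/5).
Pick 3: C7 adds 1 new (QA) at salary 9 (ratio 1/9).
Pick 4: C1 adds 1 new (mobile) at salary 14 (ratio 1/14).
Greedy total salary: 2 + 5 + 9 + 14 = 30. (The true optimum is 22, so greedy overshoots here.)

30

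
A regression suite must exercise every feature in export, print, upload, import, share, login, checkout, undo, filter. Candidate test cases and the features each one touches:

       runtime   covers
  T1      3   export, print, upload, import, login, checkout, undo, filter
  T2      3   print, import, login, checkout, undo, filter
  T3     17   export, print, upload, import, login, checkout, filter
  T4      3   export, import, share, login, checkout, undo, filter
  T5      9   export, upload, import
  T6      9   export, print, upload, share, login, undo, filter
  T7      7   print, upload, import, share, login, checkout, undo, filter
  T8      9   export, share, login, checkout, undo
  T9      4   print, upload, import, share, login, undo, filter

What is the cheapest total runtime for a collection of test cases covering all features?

T1, T4 cover every feature at runtime 3 + 3 = 6.
Any cover uses at least 2 test cases; among all covering selections none totals below 6.

6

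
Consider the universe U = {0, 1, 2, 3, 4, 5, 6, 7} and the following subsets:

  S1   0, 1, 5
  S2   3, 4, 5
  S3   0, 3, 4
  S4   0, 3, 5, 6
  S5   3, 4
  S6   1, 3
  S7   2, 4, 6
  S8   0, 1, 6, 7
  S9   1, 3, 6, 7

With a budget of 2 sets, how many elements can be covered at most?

Choosing S2, S8 covers {0, 1, 3, 4, 5, 6, 7} — 7 elements.
No choice of 2 sets does better; here 2 is left uncovered.

7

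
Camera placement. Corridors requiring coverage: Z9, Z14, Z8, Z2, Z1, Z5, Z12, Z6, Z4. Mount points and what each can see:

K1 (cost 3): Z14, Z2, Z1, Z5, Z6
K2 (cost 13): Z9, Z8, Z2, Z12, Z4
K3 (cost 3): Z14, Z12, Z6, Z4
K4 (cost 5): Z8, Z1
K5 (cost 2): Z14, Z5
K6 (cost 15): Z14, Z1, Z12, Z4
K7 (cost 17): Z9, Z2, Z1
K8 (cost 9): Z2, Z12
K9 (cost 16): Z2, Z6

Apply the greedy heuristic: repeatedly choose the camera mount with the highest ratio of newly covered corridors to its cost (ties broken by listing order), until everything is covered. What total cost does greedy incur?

Pick 1: K1 adds 5 new (Z14, Z2, Z1, Z5, Z6) at cost 3 (ratio 5/3).
Pick 2: K3 adds 2 new (Z12, Z4) at cost 3 (ratio 2/3).
Pick 3: K4 adds 1 new (Z8) at cost 5 (ratio 1/5).
Pick 4: K2 adds 1 new (Z9) at cost 13 (ratio 1/13).
Greedy total cost: 3 + 3 + 5 + 13 = 24. (The true optimum is 16, so greedy overshoots here.)

24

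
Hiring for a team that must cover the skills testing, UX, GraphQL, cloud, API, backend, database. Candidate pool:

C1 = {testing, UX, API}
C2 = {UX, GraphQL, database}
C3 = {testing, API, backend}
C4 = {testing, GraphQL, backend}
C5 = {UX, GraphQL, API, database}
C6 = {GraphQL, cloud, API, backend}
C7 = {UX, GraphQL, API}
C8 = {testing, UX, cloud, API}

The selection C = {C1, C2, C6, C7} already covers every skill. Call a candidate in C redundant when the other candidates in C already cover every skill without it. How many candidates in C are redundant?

Drop C1: testing uncovered — not redundant.
Drop C2: database uncovered — not redundant.
Drop C6: cloud, backend uncovered — not redundant.
Drop C7: the rest still cover every skill — redundant.
1 redundant: C7.

1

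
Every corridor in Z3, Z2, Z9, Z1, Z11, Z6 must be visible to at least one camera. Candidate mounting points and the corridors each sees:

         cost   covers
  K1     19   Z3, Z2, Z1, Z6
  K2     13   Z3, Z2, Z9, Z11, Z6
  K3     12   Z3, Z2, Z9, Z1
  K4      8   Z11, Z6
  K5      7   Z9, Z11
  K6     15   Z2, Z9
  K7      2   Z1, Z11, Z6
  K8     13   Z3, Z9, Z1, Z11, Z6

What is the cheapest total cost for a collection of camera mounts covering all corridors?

K3, K7 cover every corridor at cost 12 + 2 = 14.
Any cover uses at least 2 camera mounts; among all covering selections none totals below 14.

14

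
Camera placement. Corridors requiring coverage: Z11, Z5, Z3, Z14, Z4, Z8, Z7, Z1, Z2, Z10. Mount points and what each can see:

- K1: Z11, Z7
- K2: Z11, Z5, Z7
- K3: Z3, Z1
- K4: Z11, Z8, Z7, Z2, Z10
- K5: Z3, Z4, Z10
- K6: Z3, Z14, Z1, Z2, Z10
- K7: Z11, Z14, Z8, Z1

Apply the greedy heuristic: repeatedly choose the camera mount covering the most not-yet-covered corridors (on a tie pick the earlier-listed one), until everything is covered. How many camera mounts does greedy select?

4

Pick 1: K4 covers 5 new corridors (Z11, Z8, Z7, Z2, Z10).
Pick 2: K6 covers 3 new corridors (Z3, Z14, Z1).
Pick 3: K2 covers 1 new corridors (Z5).
Pick 4: K5 covers 1 new corridors (Z4).
Greedy uses 4 camera mounts.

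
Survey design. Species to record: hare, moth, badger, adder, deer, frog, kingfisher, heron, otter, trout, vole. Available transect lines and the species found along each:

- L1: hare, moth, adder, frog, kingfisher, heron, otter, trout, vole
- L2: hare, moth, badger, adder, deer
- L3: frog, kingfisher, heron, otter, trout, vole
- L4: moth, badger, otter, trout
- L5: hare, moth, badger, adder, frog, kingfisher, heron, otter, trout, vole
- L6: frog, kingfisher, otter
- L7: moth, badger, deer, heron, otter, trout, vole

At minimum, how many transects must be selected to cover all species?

L1, L2 together cover {hare, moth, badger, adder, deer, frog, kingfisher, heron, otter, trout, vole} — every species.
No single transect contains all 11 species, so 2 is optimal.

2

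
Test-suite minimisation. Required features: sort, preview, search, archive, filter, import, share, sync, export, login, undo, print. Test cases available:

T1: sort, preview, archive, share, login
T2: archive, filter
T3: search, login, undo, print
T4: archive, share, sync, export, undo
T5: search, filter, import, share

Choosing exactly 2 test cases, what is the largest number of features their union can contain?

8

Choosing T1, T3 covers {sort, preview, search, archive, share, login, undo, print} — 8 features.
No choice of 2 test cases does better; here filter, import, sync, export are left uncovered.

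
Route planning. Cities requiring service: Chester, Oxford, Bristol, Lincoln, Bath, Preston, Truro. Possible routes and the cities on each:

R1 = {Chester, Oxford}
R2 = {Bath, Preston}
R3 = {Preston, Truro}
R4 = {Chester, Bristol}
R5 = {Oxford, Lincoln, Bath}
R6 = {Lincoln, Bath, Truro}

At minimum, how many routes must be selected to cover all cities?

3

R3, R4, R5 together cover {Chester, Oxford, Bristol, Lincoln, Bath, Preston, Truro} — every city.
No 2 of the 6 routes cover everything (all 15 pairs fall short), so 3 is minimum.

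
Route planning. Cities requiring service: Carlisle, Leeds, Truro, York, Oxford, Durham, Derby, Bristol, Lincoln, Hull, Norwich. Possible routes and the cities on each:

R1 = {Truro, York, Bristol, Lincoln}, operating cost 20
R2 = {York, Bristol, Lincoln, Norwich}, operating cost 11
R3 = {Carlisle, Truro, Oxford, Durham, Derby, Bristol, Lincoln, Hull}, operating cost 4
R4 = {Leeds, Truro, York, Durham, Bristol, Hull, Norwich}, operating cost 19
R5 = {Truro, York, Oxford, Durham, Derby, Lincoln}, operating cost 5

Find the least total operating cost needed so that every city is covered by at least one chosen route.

R3, R4 cover every city at operating cost 4 + 19 = 23.
Any cover uses at least 2 routes; among all covering selections none totals below 23.

23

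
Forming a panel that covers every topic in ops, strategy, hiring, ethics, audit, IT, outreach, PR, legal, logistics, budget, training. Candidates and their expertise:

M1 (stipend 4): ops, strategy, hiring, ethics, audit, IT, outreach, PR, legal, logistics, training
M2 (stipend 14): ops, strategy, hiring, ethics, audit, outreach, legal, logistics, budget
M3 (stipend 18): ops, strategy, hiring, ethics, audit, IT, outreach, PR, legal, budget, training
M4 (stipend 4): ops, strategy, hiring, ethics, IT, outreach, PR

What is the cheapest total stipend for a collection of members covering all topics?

18

M1, M2 cover every topic at stipend 4 + 14 = 18.
Any cover uses at least 2 members; among all covering selections none totals below 18.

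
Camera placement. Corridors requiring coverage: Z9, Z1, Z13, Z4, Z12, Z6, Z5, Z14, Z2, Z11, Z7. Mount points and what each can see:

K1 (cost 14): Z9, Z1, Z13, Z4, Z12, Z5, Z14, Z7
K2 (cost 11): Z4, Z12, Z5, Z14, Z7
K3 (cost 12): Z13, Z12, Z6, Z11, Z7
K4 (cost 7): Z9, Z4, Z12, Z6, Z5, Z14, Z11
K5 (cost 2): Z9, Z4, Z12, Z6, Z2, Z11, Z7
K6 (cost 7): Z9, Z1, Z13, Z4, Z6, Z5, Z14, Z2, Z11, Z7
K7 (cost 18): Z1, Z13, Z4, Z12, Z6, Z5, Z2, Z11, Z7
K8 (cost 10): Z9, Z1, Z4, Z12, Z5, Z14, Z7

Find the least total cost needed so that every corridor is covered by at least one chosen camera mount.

K5, K6 cover every corridor at cost 2 + 7 = 9.
Any cover uses at least 2 camera mounts; among all covering selections none totals below 9.

9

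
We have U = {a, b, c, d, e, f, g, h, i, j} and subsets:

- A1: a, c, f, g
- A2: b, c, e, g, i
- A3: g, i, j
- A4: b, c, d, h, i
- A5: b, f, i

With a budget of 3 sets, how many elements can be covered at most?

9

Choosing A1, A2, A4 covers {a, b, c, d, e, f, g, h, i} — 9 elements.
No choice of 3 sets does better; here j is left uncovered.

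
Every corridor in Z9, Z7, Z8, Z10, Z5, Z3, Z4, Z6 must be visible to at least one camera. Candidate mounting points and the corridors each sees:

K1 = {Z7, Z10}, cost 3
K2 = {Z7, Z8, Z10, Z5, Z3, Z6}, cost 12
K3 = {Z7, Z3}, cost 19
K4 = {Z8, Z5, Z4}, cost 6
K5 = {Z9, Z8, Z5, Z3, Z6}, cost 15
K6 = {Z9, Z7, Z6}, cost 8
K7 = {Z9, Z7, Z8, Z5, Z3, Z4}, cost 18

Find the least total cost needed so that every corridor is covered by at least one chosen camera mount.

K1, K4, K5 cover every corridor at cost 3 + 6 + 15 = 24.
Any cover uses at least 2 camera mounts; among all covering selections none totals below 24.
Greedy by coverage-per-cost would pick K1, K4, K6, K2 for 29 — worse than the optimum 24.

24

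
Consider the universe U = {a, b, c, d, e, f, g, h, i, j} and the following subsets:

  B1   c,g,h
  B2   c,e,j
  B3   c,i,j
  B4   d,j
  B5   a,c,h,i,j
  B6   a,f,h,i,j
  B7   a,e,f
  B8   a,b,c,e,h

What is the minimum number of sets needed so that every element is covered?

4

B1, B4, B6, B8 together cover {a, b, c, d, e, f, g, h, i, j} — every element.
No 3 of the 8 sets cover everything (all 56 triples fall short), so 4 is minimum.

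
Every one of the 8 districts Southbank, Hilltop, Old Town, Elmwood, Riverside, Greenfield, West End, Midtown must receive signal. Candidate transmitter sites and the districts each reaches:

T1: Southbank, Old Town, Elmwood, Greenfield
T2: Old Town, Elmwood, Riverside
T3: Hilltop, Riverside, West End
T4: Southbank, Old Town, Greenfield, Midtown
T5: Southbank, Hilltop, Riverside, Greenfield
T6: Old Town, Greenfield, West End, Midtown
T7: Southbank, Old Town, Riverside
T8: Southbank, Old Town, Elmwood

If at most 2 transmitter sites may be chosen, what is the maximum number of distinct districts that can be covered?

Choosing T1, T3 covers {Southbank, Hilltop, Old Town, Elmwood, Riverside, Greenfield, West End} — 7 districts.
No choice of 2 transmitter sites does better; here Midtown is left uncovered.

7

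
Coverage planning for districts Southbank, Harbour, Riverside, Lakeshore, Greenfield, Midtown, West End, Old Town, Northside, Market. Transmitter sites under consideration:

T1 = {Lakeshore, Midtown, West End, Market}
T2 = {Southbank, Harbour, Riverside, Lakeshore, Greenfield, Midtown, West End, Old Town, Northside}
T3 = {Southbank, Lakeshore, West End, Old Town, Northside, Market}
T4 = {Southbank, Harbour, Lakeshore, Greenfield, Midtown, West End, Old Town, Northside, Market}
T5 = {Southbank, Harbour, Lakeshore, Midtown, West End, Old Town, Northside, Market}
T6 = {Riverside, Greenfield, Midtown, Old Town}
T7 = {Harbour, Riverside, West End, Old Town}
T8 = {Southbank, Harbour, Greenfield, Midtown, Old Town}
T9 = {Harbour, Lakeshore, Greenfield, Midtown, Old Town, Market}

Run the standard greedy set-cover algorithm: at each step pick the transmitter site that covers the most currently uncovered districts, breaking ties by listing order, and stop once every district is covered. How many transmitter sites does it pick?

2

Pick 1: T2 covers 9 new districts (Southbank, Harbour, Riverside, Lakeshore, Greenfield, Midtown, West End, Old Town, Northside).
Pick 2: T1 covers 1 new districts (Market).
Greedy uses 2 transmitter sites.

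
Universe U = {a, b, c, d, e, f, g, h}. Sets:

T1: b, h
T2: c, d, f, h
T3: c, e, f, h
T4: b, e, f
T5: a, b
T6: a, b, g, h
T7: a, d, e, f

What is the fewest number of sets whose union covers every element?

T2, T3, T6 together cover {a, b, c, d, e, f, g, h} — every element.
No 2 of the 7 sets cover everything (all 21 pairs fall short), so 3 is minimum.

3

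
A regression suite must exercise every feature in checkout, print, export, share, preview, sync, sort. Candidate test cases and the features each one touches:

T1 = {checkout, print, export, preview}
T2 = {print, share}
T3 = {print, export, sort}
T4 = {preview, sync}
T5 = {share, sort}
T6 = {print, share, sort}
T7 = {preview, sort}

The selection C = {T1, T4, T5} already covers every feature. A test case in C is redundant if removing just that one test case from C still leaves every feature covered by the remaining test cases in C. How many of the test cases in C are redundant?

Drop T1: checkout, print, export uncovered — not redundant.
Drop T4: sync uncovered — not redundant.
Drop T5: share, sort uncovered — not redundant.
None of the test cases in C is redundant.

0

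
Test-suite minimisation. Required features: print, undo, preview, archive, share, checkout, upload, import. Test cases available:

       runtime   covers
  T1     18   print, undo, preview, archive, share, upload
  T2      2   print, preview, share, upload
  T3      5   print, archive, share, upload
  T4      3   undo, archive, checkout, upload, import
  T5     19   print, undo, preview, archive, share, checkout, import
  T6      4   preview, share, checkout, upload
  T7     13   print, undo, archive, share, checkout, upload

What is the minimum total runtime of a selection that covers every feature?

5

T2, T4 cover every feature at runtime 2 + 3 = 5.
Any cover uses at least 2 test cases; among all covering selections none totals below 5.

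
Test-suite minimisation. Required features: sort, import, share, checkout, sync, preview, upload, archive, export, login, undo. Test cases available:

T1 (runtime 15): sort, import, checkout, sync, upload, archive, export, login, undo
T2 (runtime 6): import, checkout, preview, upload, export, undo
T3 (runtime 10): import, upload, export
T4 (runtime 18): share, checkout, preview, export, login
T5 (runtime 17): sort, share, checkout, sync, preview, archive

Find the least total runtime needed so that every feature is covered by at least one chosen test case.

32

T1, T5 cover every feature at runtime 15 + 17 = 32.
Any cover uses at least 2 test cases; among all covering selections none totals below 32.
Greedy by coverage-per-runtime would pick T2, T1, T5 for 38 — worse than the optimum 32.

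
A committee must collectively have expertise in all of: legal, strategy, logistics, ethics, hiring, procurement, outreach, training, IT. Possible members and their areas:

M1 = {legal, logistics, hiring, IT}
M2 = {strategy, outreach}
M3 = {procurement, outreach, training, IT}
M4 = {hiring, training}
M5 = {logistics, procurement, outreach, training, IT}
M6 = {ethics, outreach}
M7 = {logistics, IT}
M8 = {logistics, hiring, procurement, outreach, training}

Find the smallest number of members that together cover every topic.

4

M1, M2, M3, M6 together cover {legal, strategy, logistics, ethics, hiring, procurement, outreach, training, IT} — every topic.
No 3 of the 8 members cover everything (all 56 triples fall short), so 4 is minimum.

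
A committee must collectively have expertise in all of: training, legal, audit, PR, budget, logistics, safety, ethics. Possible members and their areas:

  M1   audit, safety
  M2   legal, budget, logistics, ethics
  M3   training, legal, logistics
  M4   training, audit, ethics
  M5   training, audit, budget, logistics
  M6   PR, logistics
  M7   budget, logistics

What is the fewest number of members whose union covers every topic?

4

M1, M2, M3, M6 together cover {training, legal, audit, PR, budget, logistics, safety, ethics} — every topic.
No 3 of the 7 members cover everything (all 35 triples fall short), so 4 is minimum.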